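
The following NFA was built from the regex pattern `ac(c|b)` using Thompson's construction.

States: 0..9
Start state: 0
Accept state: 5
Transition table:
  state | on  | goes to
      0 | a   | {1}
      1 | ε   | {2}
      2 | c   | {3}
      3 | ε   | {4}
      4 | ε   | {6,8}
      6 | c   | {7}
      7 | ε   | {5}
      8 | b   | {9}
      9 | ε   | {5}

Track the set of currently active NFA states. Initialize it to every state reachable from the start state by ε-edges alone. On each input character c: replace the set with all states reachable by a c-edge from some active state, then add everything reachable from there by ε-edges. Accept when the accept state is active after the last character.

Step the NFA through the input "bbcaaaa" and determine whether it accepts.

start: ε-closure({0}) = {0}
'b' @ 1: {}  — state set empty
rest 'bcaaaa' ignored (set empty)
after full input: {}  (accept=5 not in)

Answer: REJECT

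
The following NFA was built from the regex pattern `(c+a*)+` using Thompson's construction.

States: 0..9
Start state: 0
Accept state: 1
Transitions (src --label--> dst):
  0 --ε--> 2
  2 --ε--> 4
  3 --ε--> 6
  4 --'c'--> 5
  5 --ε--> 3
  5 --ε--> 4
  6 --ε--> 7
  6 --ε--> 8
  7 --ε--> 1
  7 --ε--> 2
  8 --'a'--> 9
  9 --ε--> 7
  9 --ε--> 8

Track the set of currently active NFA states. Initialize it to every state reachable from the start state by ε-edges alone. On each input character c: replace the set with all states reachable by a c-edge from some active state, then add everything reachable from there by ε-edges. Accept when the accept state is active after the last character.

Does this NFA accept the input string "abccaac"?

Answer: REJECT

Derivation:
S₀ = ε-closure({0}) = {0,2,4}
'a' @ 1: {}  — state set empty
rest 'bccaac' ignored (set empty)
final: {}; accept 1 not in set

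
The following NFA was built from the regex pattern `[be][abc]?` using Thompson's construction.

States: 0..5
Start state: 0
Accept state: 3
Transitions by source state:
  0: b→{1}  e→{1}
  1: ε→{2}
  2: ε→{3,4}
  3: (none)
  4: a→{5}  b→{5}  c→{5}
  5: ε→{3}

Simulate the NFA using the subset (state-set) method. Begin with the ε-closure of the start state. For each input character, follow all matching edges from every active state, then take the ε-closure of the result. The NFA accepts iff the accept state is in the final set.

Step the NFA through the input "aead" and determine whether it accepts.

start: ε-closure({0}) = {0}
'a' @ 1: {}  — dead — no transitions
rest 'ead' ignored (set empty)
after full input: {}  (accept=3 not in)

Answer: REJECT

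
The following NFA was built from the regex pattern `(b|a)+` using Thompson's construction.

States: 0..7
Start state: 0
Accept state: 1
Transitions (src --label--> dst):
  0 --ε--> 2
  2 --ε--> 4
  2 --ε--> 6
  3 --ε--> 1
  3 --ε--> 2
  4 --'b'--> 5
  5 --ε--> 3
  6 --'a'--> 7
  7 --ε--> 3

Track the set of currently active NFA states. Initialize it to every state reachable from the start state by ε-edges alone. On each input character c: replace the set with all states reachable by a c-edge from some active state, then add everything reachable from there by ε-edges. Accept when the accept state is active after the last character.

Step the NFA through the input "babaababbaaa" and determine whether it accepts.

Answer: ACCEPT

Derivation:
start: ε-closure({0}) = {0,2,4,6}
'b' @ 1: {1,2,3,4,5,6}  [accepting]
'a' @ 2: {1,2,3,4,6,7}  [accepting]
'b' @ 3: {1,2,3,4,5,6}  [accepting]
'a' @ 4: {1,2,3,4,6,7}  [accepting]
'a' @ 5: {1,2,3,4,6,7}  [accepting]
'b' @ 6: {1,2,3,4,5,6}  [accepting]
'a' @ 7: {1,2,3,4,6,7}  [accepting]
'b' @ 8: {1,2,3,4,5,6}  [accepting]
'b' @ 9: {1,2,3,4,5,6}  [accepting]
'a' @ 10: {1,2,3,4,6,7}  [accepting]
'a' @ 11: {1,2,3,4,6,7}  [accepting]
'a' @ 12: {1,2,3,4,6,7}  [accepting]
end set {1,2,3,4,6,7} — state 1 in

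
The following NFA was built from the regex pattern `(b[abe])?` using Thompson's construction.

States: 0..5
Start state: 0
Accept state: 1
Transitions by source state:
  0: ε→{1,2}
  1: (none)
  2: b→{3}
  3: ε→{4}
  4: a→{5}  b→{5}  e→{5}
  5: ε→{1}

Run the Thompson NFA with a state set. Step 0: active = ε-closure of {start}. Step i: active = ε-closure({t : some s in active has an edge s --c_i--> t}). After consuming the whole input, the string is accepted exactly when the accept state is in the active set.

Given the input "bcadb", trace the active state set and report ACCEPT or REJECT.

Answer: REJECT

Derivation:
S₀ = ε-closure({0}) = {0,1,2}
'b' @ 1: {3,4}
'c' @ 2: {}  — no active states
rest 'adb' ignored (set empty)
final: {}; accept 1 not in set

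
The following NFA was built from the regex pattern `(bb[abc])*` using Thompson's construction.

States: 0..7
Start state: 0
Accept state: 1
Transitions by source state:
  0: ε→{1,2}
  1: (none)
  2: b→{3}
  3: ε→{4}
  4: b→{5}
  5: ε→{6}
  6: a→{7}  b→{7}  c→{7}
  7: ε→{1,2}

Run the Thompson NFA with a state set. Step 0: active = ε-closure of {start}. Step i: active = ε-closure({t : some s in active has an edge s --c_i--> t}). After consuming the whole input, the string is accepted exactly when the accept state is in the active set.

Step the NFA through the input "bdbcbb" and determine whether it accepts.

start: ε-closure({0}) = {0,1,2}
'b' @ 1: {3,4}
'd' @ 2: {}  — state set empty
rest 'bcbb' ignored (set empty)
after full input: {}  (accept=1 not in)

Answer: REJECT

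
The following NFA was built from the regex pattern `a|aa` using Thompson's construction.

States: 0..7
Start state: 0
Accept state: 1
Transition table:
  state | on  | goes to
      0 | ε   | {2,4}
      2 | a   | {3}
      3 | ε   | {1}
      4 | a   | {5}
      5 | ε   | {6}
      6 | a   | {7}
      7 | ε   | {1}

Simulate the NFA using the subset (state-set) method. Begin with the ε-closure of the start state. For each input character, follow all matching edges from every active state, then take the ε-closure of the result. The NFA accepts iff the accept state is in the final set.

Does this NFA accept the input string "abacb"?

Answer: REJECT

Trace:
initial (ε-close {0}): {0,2,4}
'a' @ 1: {1,3,5,6}  (accept∈set)
'b' @ 2: {}  — state set empty
rest 'acb' ignored (set empty)
final: {}; accept 1 not in set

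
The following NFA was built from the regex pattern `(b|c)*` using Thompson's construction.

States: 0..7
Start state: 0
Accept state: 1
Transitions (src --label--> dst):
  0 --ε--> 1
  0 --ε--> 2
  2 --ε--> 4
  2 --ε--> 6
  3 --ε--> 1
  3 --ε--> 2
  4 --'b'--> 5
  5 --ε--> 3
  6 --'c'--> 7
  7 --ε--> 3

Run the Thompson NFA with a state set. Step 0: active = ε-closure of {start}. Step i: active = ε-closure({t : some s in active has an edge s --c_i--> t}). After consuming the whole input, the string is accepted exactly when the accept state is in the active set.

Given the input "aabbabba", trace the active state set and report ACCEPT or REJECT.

Answer: REJECT

Steps:
initial (ε-close {0}): {0,1,2,4,6}
'a' @ 1: {}  — dead — no transitions
rest 'abbabba' ignored (set empty)
final: {}; accept 1 not in set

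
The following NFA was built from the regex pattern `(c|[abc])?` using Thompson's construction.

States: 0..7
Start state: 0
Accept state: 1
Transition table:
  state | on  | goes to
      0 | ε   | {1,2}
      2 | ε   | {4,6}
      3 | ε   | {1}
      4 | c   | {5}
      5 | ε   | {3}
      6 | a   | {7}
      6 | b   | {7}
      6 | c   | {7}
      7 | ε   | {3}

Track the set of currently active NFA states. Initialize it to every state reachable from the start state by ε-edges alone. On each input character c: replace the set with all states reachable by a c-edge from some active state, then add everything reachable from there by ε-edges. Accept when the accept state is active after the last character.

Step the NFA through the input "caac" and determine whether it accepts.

S₀ = ε-closure({0}) = {0,1,2,4,6}
'c' @ 1: {1,3,5,7}  (accept∈set)
'a' @ 2: {}  — state set empty
rest 'ac' ignored (set empty)
end set {} — state 1 not in

Answer: REJECT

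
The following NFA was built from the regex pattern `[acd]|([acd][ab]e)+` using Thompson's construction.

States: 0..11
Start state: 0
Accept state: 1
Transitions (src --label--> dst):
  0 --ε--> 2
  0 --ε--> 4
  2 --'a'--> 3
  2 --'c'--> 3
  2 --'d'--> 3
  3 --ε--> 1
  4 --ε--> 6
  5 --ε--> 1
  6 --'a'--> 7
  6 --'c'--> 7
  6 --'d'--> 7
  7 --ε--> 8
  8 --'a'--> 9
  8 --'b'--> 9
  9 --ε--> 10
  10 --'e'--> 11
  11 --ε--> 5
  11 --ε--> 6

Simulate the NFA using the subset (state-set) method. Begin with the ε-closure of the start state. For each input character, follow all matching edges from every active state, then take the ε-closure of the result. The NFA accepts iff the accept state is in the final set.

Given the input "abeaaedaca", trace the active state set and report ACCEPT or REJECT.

Answer: REJECT

Trace:
initial (ε-close {0}): {0,2,4,6}
'a' @ 1: {1,3,7,8}  (accept∈set)
'b' @ 2: {9,10}
'e' @ 3: {1,5,6,11}  (accept∈set)
'a' @ 4: {7,8}
'a' @ 5: {9,10}
'e' @ 6: {1,5,6,11}  (accept∈set)
'd' @ 7: {7,8}
'a' @ 8: {9,10}
'c' @ 9: {}  — dead — no transitions
rest 'a' ignored (set empty)
final: {}; accept 1 not in set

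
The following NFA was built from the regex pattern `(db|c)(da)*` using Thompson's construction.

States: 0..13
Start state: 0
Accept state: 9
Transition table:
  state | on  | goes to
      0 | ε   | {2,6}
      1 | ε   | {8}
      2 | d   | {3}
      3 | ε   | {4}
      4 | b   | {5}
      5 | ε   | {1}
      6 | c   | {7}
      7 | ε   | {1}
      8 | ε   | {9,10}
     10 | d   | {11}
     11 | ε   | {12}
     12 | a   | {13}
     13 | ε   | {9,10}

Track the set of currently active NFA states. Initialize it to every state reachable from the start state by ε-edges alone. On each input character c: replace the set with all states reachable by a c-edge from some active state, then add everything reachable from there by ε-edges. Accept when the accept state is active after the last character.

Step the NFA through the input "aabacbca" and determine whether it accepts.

Answer: REJECT

Derivation:
start: ε-closure({0}) = {0,2,6}
'a' @ 1: {}  — dead — no transitions
rest 'abacbca' ignored (set empty)
after full input: {}  (accept=9 not in)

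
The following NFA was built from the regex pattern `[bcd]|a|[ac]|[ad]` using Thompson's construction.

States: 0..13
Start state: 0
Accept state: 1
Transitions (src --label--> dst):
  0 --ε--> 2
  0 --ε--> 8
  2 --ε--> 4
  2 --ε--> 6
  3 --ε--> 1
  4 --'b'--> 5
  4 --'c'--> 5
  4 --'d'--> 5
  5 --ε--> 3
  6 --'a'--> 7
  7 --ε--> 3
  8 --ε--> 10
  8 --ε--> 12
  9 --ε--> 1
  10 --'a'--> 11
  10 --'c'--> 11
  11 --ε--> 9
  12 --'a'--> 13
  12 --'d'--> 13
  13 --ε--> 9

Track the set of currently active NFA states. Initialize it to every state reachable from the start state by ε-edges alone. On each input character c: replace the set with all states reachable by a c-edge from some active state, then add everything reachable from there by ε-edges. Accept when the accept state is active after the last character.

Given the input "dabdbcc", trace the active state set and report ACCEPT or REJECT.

Answer: REJECT

Steps:
S₀ = ε-closure({0}) = {0,2,4,6,8,10,12}
'd' @ 1: {1,3,5,9,13}  (accept∈set)
'a' @ 2: {}  — state set empty
rest 'bdbcc' ignored (set empty)
end set {} — state 1 not in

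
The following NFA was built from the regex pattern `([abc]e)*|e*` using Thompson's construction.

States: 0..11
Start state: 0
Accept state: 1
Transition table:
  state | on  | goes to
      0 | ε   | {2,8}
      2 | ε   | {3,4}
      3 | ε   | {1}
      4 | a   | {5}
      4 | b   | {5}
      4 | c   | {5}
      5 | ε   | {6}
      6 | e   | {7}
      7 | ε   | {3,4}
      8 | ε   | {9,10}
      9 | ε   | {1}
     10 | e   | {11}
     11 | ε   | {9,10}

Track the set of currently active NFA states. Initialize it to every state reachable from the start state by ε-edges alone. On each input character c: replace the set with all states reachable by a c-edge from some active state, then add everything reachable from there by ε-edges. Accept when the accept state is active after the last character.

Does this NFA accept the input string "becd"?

Answer: REJECT

Steps:
start: ε-closure({0}) = {0,1,2,3,4,8,9,10}
'b' @ 1: {5,6}
'e' @ 2: {1,3,4,7}  [accepting]
'c' @ 3: {5,6}
'd' @ 4: {}  — dead — no transitions
final: {}; accept 1 not in set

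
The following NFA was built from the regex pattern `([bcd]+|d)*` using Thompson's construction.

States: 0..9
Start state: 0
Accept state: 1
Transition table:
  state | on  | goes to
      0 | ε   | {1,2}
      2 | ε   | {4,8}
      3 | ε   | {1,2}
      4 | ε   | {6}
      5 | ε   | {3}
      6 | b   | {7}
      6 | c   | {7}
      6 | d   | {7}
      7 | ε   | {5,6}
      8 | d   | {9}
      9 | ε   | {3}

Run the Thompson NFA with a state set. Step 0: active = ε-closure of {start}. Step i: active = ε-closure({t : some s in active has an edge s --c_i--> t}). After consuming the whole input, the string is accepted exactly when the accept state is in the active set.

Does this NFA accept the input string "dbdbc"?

S₀ = ε-closure({0}) = {0,1,2,4,6,8}
'd' @ 1: {1,2,3,4,5,6,7,8,9}  ✓accept
'b' @ 2: {1,2,3,4,5,6,7,8}  ✓accept
'd' @ 3: {1,2,3,4,5,6,7,8,9}  ✓accept
'b' @ 4: {1,2,3,4,5,6,7,8}  ✓accept
'c' @ 5: {1,2,3,4,5,6,7,8}  ✓accept
end set {1,2,3,4,5,6,7,8} — state 1 in

Answer: ACCEPT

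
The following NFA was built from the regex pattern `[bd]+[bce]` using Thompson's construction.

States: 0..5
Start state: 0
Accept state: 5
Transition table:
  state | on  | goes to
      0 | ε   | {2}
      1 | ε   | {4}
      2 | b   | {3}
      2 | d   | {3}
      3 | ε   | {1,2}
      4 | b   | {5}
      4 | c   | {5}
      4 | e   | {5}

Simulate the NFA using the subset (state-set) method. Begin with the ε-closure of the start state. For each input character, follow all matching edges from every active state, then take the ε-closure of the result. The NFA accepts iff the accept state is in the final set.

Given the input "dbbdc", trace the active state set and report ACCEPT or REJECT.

Answer: ACCEPT

Steps:
initial (ε-close {0}): {0,2}
'd' @ 1: {1,2,3,4}
'b' @ 2: {1,2,3,4,5}  (accept∈set)
'b' @ 3: {1,2,3,4,5}  (accept∈set)
'd' @ 4: {1,2,3,4}
'c' @ 5: {5}  (accept∈set)
end set {5} — state 5 in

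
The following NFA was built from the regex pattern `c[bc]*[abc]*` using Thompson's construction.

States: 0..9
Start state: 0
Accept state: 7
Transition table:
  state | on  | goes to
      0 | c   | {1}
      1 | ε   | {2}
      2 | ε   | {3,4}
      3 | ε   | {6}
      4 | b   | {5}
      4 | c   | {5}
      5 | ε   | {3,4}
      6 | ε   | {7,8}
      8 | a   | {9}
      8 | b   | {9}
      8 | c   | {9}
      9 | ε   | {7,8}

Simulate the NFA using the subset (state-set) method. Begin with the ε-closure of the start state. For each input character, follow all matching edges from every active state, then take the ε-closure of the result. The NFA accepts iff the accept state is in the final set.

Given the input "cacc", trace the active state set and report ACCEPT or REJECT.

initial (ε-close {0}): {0}
'c' @ 1: {1,2,3,4,6,7,8}  [accepting]
'a' @ 2: {7,8,9}  [accepting]
'c' @ 3: {7,8,9}  [accepting]
'c' @ 4: {7,8,9}  [accepting]
after full input: {7,8,9}  (accept=7 in)

Answer: ACCEPT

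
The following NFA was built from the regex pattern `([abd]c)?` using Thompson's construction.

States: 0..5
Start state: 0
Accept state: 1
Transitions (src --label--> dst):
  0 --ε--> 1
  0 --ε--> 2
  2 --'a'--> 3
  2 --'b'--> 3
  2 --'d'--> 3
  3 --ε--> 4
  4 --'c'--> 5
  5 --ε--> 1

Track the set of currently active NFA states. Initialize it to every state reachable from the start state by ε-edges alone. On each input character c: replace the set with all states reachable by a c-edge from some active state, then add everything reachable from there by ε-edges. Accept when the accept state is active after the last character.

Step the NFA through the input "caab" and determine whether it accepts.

initial (ε-close {0}): {0,1,2}
'c' @ 1: {}  — state set empty
rest 'aab' ignored (set empty)
final: {}; accept 1 not in set

Answer: REJECT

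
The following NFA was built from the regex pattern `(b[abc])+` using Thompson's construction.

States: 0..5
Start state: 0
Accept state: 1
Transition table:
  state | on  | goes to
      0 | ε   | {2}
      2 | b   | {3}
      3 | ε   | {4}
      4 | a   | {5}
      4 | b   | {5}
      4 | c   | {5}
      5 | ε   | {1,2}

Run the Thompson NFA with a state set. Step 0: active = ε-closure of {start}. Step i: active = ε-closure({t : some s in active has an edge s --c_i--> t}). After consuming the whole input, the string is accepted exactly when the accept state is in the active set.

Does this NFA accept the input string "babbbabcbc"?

Answer: ACCEPT

Steps:
S₀ = ε-closure({0}) = {0,2}
'b' @ 1: {3,4}
'a' @ 2: {1,2,5}  ✓accept
'b' @ 3: {3,4}
'b' @ 4: {1,2,5}  ✓accept
'b' @ 5: {3,4}
'a' @ 6: {1,2,5}  ✓accept
'b' @ 7: {3,4}
'c' @ 8: {1,2,5}  ✓accept
'b' @ 9: {3,4}
'c' @ 10: {1,2,5}  ✓accept
after full input: {1,2,5}  (accept=1 in)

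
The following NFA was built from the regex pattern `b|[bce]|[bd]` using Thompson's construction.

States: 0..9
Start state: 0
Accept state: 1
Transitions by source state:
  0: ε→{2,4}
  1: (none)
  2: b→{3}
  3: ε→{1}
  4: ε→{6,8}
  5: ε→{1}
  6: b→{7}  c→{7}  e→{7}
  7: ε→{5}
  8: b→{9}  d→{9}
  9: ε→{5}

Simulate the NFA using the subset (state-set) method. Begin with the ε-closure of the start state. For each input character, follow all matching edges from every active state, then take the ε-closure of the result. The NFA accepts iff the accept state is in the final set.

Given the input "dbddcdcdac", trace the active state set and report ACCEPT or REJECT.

Answer: REJECT

Derivation:
S₀ = ε-closure({0}) = {0,2,4,6,8}
'd' @ 1: {1,5,9}  [accepting]
'b' @ 2: {}  — state set empty
rest 'ddcdcdac' ignored (set empty)
after full input: {}  (accept=1 not in)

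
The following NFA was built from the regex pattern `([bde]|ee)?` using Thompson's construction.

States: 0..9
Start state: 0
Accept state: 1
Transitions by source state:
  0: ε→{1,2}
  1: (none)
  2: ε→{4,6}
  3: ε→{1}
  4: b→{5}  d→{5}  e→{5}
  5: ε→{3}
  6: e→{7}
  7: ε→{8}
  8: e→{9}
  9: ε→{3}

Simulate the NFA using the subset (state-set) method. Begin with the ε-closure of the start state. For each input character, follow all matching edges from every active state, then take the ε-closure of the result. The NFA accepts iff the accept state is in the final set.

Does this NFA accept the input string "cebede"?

Answer: REJECT

Steps:
start: ε-closure({0}) = {0,1,2,4,6}
'c' @ 1: {}  — dead — no transitions
rest 'ebede' ignored (set empty)
after full input: {}  (accept=1 not in)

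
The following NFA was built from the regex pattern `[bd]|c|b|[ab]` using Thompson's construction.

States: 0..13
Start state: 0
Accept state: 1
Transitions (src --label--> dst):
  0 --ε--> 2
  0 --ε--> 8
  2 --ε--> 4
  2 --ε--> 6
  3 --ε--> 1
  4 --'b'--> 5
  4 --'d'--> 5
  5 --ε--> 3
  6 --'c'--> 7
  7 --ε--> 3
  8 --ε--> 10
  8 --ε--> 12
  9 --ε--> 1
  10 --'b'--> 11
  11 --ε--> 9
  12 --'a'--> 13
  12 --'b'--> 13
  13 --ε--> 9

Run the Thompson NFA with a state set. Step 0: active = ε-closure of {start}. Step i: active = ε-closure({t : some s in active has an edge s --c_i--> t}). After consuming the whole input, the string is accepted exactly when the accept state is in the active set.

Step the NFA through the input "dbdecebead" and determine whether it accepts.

Answer: REJECT

Trace:
S₀ = ε-closure({0}) = {0,2,4,6,8,10,12}
'd' @ 1: {1,3,5}  ✓accept
'b' @ 2: {}  — no active states
rest 'decebead' ignored (set empty)
final: {}; accept 1 not in set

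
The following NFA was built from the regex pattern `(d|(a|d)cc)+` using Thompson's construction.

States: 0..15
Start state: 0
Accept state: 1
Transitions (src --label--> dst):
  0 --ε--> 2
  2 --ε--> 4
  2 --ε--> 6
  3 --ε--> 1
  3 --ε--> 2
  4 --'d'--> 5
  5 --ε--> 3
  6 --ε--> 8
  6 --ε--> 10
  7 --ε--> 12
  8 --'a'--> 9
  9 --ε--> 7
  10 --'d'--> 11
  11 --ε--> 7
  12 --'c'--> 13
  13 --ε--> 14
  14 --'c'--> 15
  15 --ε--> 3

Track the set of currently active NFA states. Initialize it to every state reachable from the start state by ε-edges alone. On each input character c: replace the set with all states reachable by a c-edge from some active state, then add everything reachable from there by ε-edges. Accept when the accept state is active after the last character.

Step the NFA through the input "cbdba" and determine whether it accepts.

Answer: REJECT

Trace:
S₀ = ε-closure({0}) = {0,2,4,6,8,10}
'c' @ 1: {}  — dead — no transitions
rest 'bdba' ignored (set empty)
final: {}; accept 1 not in set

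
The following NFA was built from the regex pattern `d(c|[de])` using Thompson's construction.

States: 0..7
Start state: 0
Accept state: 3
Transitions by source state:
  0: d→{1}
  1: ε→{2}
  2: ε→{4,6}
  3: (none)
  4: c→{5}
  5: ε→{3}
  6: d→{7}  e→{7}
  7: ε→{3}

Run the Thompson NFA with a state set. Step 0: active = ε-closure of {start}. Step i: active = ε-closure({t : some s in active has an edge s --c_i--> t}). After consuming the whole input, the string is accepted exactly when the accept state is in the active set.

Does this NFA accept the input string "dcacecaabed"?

S₀ = ε-closure({0}) = {0}
'd' @ 1: {1,2,4,6}
'c' @ 2: {3,5}  (accept∈set)
'a' @ 3: {}  — state set empty
rest 'cecaabed' ignored (set empty)
final: {}; accept 3 not in set

Answer: REJECT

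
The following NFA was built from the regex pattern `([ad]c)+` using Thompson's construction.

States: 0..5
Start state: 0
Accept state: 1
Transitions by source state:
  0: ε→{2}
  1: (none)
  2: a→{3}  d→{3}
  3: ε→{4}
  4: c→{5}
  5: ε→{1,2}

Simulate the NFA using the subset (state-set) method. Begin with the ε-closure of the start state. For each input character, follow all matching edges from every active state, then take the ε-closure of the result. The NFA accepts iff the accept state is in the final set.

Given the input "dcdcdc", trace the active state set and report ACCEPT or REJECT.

initial (ε-close {0}): {0,2}
'd' @ 1: {3,4}
'c' @ 2: {1,2,5}  [accepting]
'd' @ 3: {3,4}
'c' @ 4: {1,2,5}  [accepting]
'd' @ 5: {3,4}
'c' @ 6: {1,2,5}  [accepting]
after full input: {1,2,5}  (accept=1 in)

Answer: ACCEPT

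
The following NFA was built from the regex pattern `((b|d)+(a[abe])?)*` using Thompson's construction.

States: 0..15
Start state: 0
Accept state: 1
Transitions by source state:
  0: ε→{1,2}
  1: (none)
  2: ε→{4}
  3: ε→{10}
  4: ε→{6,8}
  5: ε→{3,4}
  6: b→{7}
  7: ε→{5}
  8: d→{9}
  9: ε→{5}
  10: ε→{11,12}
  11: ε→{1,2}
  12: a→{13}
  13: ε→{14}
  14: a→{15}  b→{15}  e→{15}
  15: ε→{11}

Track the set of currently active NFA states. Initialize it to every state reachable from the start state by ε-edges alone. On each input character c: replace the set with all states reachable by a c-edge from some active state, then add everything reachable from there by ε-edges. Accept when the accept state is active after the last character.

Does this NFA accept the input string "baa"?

Answer: ACCEPT

Derivation:
S₀ = ε-closure({0}) = {0,1,2,4,6,8}
'b' @ 1: {1,2,3,4,5,6,7,8,10,11,12}  ✓accept
'a' @ 2: {13,14}
'a' @ 3: {1,2,4,6,8,11,15}  ✓accept
end set {1,2,4,6,8,11,15} — state 1 in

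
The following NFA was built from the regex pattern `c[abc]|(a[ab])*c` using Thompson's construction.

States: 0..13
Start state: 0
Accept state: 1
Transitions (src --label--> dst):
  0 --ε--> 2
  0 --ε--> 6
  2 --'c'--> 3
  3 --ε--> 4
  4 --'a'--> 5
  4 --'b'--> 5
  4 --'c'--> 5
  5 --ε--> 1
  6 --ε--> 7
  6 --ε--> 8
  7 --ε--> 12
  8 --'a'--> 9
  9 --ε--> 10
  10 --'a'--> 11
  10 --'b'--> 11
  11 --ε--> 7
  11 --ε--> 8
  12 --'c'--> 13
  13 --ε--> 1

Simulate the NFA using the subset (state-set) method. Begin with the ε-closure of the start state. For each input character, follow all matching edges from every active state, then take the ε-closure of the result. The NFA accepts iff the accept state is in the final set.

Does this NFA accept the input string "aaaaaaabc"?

Answer: ACCEPT

Trace:
S₀ = ε-closure({0}) = {0,2,6,7,8,12}
'a' @ 1: {9,10}
'a' @ 2: {7,8,11,12}
'a' @ 3: {9,10}
'a' @ 4: {7,8,11,12}
'a' @ 5: {9,10}
'a' @ 6: {7,8,11,12}
'a' @ 7: {9,10}
'b' @ 8: {7,8,11,12}
'c' @ 9: {1,13}  ✓accept
end set {1,13} — state 1 in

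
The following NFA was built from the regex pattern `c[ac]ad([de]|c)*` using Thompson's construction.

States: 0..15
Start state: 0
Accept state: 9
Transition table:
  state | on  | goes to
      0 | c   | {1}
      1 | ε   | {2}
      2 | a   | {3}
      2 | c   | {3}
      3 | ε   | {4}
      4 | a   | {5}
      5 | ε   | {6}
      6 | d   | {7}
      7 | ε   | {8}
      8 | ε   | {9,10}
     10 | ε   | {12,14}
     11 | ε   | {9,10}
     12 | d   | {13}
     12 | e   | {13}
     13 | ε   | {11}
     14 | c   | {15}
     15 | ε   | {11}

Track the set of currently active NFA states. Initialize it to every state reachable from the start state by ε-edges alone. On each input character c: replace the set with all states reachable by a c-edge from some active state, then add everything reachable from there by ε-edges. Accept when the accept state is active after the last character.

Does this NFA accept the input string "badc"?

start: ε-closure({0}) = {0}
'b' @ 1: {}  — state set empty
rest 'adc' ignored (set empty)
after full input: {}  (accept=9 not in)

Answer: REJECT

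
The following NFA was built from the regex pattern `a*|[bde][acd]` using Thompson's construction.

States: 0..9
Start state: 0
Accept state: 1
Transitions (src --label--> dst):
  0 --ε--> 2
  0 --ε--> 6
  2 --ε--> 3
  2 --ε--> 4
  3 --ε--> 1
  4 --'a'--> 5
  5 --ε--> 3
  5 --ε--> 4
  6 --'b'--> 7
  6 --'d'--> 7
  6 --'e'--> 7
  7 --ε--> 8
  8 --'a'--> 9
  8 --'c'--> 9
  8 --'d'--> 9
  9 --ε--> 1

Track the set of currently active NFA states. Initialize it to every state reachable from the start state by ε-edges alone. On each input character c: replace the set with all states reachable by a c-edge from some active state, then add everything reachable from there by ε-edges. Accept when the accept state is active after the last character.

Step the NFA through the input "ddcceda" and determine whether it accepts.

start: ε-closure({0}) = {0,1,2,3,4,6}
'd' @ 1: {7,8}
'd' @ 2: {1,9}  ✓accept
'c' @ 3: {}  — no active states
rest 'ceda' ignored (set empty)
end set {} — state 1 not in

Answer: REJECT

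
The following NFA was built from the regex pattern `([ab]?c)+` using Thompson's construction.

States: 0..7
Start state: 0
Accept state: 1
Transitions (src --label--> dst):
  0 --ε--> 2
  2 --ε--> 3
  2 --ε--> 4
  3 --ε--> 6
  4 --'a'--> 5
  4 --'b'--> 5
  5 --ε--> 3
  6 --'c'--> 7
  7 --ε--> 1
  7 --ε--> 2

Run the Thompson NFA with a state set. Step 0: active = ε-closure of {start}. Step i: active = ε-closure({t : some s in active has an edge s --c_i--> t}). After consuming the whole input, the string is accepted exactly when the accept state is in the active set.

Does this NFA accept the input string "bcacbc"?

start: ε-closure({0}) = {0,2,3,4,6}
'b' @ 1: {3,5,6}
'c' @ 2: {1,2,3,4,6,7}  ✓accept
'a' @ 3: {3,5,6}
'c' @ 4: {1,2,3,4,6,7}  ✓accept
'b' @ 5: {3,5,6}
'c' @ 6: {1,2,3,4,6,7}  ✓accept
after full input: {1,2,3,4,6,7}  (accept=1 in)

Answer: ACCEPT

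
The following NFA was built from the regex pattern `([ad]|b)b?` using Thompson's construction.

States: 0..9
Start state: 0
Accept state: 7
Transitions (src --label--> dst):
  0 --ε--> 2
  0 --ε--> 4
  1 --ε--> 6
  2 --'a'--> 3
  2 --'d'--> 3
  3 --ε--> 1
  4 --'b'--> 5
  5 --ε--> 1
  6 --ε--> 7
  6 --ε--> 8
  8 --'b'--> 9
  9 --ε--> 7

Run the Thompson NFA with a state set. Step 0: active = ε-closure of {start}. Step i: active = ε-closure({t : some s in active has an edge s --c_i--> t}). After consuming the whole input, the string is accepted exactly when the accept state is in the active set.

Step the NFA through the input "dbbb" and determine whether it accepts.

Answer: REJECT

Steps:
initial (ε-close {0}): {0,2,4}
'd' @ 1: {1,3,6,7,8}  ✓accept
'b' @ 2: {7,9}  ✓accept
'b' @ 3: {}  — no active states
rest 'b' ignored (set empty)
final: {}; accept 7 not in set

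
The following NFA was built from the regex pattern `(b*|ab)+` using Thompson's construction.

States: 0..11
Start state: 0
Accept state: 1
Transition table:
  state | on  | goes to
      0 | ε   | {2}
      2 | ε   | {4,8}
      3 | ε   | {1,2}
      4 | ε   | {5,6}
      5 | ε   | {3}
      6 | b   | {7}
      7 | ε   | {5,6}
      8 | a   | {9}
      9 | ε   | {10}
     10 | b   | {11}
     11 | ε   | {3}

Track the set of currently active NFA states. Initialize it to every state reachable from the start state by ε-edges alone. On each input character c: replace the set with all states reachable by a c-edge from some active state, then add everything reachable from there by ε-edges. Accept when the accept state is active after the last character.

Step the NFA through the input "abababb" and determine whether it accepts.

Answer: ACCEPT

Steps:
initial (ε-close {0}): {0,1,2,3,4,5,6,8}
'a' @ 1: {9,10}
'b' @ 2: {1,2,3,4,5,6,8,11}  (accept∈set)
'a' @ 3: {9,10}
'b' @ 4: {1,2,3,4,5,6,8,11}  (accept∈set)
'a' @ 5: {9,10}
'b' @ 6: {1,2,3,4,5,6,8,11}  (accept∈set)
'b' @ 7: {1,2,3,4,5,6,7,8}  (accept∈set)
after full input: {1,2,3,4,5,6,7,8}  (accept=1 in)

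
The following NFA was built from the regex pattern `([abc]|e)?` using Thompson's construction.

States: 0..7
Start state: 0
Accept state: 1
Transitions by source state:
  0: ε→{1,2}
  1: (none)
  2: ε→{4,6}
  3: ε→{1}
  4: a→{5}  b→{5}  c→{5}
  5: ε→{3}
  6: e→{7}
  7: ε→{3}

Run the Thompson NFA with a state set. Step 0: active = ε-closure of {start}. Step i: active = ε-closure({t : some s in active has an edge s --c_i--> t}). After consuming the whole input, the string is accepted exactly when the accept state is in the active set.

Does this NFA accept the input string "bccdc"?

Answer: REJECT

Derivation:
initial (ε-close {0}): {0,1,2,4,6}
'b' @ 1: {1,3,5}  (accept∈set)
'c' @ 2: {}  — dead — no transitions
rest 'cdc' ignored (set empty)
end set {} — state 1 not in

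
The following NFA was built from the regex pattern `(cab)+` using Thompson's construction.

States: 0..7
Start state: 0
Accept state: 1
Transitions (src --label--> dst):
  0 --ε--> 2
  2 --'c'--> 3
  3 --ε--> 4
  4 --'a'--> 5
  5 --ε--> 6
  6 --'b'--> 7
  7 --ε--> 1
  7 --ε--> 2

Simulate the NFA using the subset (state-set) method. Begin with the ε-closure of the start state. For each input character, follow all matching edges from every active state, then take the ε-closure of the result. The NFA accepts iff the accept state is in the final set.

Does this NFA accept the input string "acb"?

Answer: REJECT

Trace:
initial (ε-close {0}): {0,2}
'a' @ 1: {}  — no active states
rest 'cb' ignored (set empty)
after full input: {}  (accept=1 not in)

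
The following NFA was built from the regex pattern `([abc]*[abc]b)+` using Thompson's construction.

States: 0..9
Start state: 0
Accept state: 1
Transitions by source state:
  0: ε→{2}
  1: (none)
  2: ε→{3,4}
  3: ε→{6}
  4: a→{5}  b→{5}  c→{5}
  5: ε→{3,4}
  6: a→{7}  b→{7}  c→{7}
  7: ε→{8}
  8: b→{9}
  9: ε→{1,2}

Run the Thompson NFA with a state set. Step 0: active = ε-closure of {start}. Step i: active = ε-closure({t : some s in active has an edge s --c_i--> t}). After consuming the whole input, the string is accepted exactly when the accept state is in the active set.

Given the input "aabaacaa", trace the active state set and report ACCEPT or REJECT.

start: ε-closure({0}) = {0,2,3,4,6}
'a' @ 1: {3,4,5,6,7,8}
'a' @ 2: {3,4,5,6,7,8}
'b' @ 3: {1,2,3,4,5,6,7,8,9}  (accept∈set)
'a' @ 4: {3,4,5,6,7,8}
'a' @ 5: {3,4,5,6,7,8}
'c' @ 6: {3,4,5,6,7,8}
'a' @ 7: {3,4,5,6,7,8}
'a' @ 8: {3,4,5,6,7,8}
end set {3,4,5,6,7,8} — state 1 not in

Answer: REJECT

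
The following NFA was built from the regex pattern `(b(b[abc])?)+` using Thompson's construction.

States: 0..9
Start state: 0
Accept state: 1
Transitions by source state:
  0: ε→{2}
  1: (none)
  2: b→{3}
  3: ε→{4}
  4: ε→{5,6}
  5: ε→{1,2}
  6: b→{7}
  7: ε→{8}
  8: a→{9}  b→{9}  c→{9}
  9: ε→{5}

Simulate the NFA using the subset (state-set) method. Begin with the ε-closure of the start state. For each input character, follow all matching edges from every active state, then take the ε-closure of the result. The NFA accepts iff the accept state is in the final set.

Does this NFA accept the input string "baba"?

S₀ = ε-closure({0}) = {0,2}
'b' @ 1: {1,2,3,4,5,6}  ✓accept
'a' @ 2: {}  — dead — no transitions
rest 'ba' ignored (set empty)
after full input: {}  (accept=1 not in)

Answer: REJECT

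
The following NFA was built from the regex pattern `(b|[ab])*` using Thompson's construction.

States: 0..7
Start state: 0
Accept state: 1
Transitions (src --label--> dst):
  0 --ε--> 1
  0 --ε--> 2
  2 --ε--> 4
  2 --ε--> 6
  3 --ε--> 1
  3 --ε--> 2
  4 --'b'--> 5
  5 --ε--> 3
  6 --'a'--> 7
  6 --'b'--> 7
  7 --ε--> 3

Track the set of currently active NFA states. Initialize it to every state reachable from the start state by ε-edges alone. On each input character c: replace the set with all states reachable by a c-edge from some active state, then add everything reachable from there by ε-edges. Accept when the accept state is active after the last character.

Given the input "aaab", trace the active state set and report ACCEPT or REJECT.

S₀ = ε-closure({0}) = {0,1,2,4,6}
'a' @ 1: {1,2,3,4,6,7}  [accepting]
'a' @ 2: {1,2,3,4,6,7}  [accepting]
'a' @ 3: {1,2,3,4,6,7}  [accepting]
'b' @ 4: {1,2,3,4,5,6,7}  [accepting]
final: {1,2,3,4,5,6,7}; accept 1 in set

Answer: ACCEPT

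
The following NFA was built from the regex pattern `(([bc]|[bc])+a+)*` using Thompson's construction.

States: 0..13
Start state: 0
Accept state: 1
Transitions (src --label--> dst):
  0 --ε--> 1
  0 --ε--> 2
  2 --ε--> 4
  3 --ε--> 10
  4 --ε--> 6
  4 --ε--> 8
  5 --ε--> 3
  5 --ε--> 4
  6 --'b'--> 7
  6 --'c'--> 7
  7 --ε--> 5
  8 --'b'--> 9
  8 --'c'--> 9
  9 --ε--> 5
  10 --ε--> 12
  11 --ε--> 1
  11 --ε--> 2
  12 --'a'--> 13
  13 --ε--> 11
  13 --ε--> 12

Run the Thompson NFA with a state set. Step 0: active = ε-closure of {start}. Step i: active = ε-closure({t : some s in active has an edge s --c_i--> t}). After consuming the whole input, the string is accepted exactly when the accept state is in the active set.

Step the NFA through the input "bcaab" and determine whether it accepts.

Answer: REJECT

Steps:
initial (ε-close {0}): {0,1,2,4,6,8}
'b' @ 1: {3,4,5,6,7,8,9,10,12}
'c' @ 2: {3,4,5,6,7,8,9,10,12}
'a' @ 3: {1,2,4,6,8,11,12,13}  (accept∈set)
'a' @ 4: {1,2,4,6,8,11,12,13}  (accept∈set)
'b' @ 5: {3,4,5,6,7,8,9,10,12}
final: {3,4,5,6,7,8,9,10,12}; accept 1 not in set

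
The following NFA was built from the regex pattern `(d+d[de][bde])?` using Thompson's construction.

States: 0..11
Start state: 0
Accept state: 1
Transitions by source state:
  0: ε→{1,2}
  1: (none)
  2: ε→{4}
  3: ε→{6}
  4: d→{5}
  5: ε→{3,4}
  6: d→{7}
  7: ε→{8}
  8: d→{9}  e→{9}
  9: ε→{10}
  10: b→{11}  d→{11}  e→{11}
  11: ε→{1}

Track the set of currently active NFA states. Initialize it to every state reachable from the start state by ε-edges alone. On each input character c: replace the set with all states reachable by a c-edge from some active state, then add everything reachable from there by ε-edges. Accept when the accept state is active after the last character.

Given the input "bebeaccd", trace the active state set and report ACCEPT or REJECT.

start: ε-closure({0}) = {0,1,2,4}
'b' @ 1: {}  — dead — no transitions
rest 'ebeaccd' ignored (set empty)
final: {}; accept 1 not in set

Answer: REJECT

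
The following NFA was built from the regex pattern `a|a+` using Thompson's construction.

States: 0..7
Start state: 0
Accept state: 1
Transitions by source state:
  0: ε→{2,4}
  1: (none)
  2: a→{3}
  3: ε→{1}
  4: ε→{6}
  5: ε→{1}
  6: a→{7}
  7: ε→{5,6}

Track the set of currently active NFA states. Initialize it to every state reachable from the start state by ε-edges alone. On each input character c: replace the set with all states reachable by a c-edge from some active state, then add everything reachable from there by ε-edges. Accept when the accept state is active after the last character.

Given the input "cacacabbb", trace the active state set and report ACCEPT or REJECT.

start: ε-closure({0}) = {0,2,4,6}
'c' @ 1: {}  — dead — no transitions
rest 'acacabbb' ignored (set empty)
final: {}; accept 1 not in set

Answer: REJECT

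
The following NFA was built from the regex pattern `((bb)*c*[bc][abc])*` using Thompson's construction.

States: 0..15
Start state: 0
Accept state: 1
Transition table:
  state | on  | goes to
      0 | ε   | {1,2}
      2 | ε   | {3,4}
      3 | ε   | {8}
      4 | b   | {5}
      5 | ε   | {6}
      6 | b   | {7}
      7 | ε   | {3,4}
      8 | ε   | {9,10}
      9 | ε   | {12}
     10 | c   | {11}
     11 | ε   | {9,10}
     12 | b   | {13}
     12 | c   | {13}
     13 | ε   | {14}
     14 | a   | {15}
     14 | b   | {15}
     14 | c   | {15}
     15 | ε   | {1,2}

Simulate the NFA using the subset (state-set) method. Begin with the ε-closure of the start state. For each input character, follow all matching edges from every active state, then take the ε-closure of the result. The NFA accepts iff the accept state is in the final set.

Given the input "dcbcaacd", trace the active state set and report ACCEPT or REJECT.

start: ε-closure({0}) = {0,1,2,3,4,8,9,10,12}
'd' @ 1: {}  — dead — no transitions
rest 'cbcaacd' ignored (set empty)
end set {} — state 1 not in

Answer: REJECT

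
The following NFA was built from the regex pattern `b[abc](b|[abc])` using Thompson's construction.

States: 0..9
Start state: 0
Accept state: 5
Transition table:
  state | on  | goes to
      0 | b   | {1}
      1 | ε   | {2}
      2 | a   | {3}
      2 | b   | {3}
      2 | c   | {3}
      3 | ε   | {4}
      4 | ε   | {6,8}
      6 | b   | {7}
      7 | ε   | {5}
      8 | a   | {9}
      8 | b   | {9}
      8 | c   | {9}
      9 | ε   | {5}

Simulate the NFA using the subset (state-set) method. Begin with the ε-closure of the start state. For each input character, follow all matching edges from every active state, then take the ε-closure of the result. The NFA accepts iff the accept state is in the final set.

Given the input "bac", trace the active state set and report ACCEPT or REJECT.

S₀ = ε-closure({0}) = {0}
'b' @ 1: {1,2}
'a' @ 2: {3,4,6,8}
'c' @ 3: {5,9}  (accept∈set)
end set {5,9} — state 5 in

Answer: ACCEPT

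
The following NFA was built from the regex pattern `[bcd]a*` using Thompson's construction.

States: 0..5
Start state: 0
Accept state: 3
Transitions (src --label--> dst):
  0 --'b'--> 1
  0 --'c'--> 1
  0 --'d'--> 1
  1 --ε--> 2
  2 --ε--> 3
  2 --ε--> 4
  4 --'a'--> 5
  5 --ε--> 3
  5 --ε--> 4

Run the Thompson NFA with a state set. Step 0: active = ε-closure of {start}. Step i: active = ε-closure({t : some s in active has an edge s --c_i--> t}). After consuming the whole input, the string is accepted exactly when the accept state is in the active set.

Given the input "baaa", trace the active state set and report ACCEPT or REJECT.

start: ε-closure({0}) = {0}
'b' @ 1: {1,2,3,4}  [accepting]
'a' @ 2: {3,4,5}  [accepting]
'a' @ 3: {3,4,5}  [accepting]
'a' @ 4: {3,4,5}  [accepting]
after full input: {3,4,5}  (accept=3 in)

Answer: ACCEPT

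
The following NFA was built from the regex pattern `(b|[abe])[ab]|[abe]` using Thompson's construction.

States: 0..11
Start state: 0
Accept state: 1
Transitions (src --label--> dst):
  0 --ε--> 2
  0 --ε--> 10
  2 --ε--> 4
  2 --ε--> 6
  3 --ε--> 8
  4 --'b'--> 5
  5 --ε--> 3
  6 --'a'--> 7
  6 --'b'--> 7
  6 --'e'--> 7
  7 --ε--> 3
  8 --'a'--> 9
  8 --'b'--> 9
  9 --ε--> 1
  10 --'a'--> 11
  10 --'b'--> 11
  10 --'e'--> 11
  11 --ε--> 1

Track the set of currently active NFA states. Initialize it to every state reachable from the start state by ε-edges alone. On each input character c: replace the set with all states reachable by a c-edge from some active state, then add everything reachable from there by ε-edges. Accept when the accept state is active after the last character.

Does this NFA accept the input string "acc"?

Answer: REJECT

Trace:
initial (ε-close {0}): {0,2,4,6,10}
'a' @ 1: {1,3,7,8,11}  ✓accept
'c' @ 2: {}  — no active states
rest 'c' ignored (set empty)
final: {}; accept 1 not in set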